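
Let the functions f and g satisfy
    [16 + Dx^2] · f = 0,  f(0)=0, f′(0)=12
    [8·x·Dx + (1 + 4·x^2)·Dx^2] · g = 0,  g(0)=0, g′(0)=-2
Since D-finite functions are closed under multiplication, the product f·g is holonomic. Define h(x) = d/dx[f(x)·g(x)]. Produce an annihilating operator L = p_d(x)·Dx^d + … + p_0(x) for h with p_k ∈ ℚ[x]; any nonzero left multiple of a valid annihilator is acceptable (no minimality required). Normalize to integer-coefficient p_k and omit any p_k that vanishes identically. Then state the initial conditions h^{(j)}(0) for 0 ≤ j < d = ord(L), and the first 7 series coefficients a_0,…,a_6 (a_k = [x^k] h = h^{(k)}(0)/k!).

f: a_k = 0, 12, 0, -32, 0, 128/5, 0, …
g: a_k = 0, -2, 0, 8/3, 0, -32/5, 0, …
Sym-product of L_f,L_g gives L₀ (≤ ord 4).
h₀' ⇒ L via d/dx closure of L₀.
L = (4096 + 58368·x^2 + 354304·x^4 + 983040·x^6 + 1867776·x^8 + 2621440·x^10 + 2097152·x^12) + (1984·x + 30208·x^3 + 158720·x^5 + 409600·x^7 + 655360·x^9 + 524288·x^11)·Dx + (336 + 5216·x^2 + 34560·x^4 + 114176·x^6 + 249856·x^8 + 360448·x^10 + 262144·x^12)·Dx^2 + (124·x + 1888·x^3 + 9920·x^5 + 25600·x^7 + 40960·x^9 + 32768·x^11)·Dx^3 + (5 + 98·x^2 + 776·x^4 + 3296·x^6 + 8320·x^8 + 12288·x^10 + 8192·x^12)·Dx^4  (order 4).
h: a_k = 0, -48, 0, 384, 0, -1280, 0, …
ICs: h(0) = 0, h′(0) = -48, h′′(0) = 0, h′′′(0) = 2304.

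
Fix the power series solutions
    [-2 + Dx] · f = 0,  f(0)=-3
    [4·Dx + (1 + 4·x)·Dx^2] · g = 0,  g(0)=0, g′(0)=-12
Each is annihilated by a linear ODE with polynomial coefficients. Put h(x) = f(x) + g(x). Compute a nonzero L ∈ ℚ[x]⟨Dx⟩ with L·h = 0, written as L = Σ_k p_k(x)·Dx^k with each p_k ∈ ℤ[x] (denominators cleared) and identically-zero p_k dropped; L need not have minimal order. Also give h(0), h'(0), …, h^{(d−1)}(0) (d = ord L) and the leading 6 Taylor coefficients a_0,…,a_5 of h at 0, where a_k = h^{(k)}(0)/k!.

f: a_k = -3, -6, -6, -4, -2, -4/5, …
g: a_k = 0, -12, 24, -64, 192, -3072/5, …
L₀ := lclm(L_f,L_g); ord L₀ ≤ 1+2.
L = (-40 - 32·x)·Dx + (14 - 16·x - 32·x^2)·Dx^2 + (3 + 16·x + 16·x^2)·Dx^3  (order 3).
h: a_k = -3, -18, 18, -68, 190, -3076/5, …
ICs: h(0) = -3, h′(0) = -18, h′′(0) = 36.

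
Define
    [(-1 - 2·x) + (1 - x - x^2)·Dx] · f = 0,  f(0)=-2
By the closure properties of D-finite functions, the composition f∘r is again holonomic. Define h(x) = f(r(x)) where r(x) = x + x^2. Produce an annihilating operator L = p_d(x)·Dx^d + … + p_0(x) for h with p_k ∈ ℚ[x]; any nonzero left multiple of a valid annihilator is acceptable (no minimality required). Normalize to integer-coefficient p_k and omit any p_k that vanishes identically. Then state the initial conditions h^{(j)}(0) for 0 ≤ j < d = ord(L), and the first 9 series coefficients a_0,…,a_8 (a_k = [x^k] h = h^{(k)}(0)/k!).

f: a_k = -2, -2, -4, -6, -10, -16, -26, -42, -68, …
h₀=f(r): pull back L_f along r ⇒ L₀.
L = (1 + 4·x + 6·x^2 + 4·x^3) + (-1 + x + 2·x^2 + 2·x^3 + x^4)·Dx  (order 1).
h: a_k = -2, -2, -6, -14, -32, -74, -172, -398, -922, …
ICs: h(0) = -2.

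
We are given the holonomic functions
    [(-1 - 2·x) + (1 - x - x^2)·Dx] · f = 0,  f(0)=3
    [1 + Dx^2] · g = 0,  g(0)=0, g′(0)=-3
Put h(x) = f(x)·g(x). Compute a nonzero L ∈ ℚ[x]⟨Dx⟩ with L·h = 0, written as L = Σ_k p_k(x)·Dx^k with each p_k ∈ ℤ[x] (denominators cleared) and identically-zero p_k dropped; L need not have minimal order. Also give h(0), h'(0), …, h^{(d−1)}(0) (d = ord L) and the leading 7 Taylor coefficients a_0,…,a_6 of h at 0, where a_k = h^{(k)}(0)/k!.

L = (1 + x + x^2) + (2 + 4·x)·Dx + (-1 + x + x^2)·Dx^2  (order 2).
h: a_k = 0, -9, -9, -33/2, -51/2, -1683/40, -2703/40, …
ICs: h(0) = 0, h′(0) = -9.

f: a_k = 3, 3, 6, 9, 15, 24, 39, …
g: a_k = 0, -3, 0, 1/2, 0, -1/40, 0, …
L₀ := L_f ⊗_s L_g (sym. prod.), ord ≤ 2.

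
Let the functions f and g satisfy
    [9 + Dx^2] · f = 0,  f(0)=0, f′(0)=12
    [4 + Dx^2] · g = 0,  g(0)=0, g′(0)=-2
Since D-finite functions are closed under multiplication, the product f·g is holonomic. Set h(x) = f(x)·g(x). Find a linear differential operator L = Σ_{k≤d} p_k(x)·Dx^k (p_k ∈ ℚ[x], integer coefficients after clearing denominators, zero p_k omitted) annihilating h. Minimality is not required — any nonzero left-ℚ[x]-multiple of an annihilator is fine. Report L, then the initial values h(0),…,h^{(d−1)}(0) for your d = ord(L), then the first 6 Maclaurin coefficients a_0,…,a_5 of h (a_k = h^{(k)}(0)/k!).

f: a_k = 0, 12, 0, -18, 0, 81/10, …
g: a_k = 0, -2, 0, 4/3, 0, -4/15, …
Product ⇒ symmetric product L₀, ord ≤ 4.
L = 25 + 26·Dx^2 + Dx^4  (order 4).
h: a_k = 0, 0, -24, 0, 52, 0, …
ICs: h(0) = 0, h′(0) = 0, h′′(0) = -48, h′′′(0) = 0.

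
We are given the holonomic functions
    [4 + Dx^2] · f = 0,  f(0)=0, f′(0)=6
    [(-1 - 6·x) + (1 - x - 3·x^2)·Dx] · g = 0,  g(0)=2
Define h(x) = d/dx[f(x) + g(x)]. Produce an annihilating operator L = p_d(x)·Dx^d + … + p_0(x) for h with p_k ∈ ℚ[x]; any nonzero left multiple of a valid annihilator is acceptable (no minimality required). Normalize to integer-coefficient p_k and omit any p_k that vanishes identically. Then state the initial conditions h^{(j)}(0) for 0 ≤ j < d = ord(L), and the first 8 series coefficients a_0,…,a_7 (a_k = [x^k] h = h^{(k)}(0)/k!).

L = (976 + 5056·x + 17104·x^2 + 11760·x^3 + 18720·x^4 + 3888·x^5 + 3888·x^6) + (-92 - 516·x + 372·x^2 + 1232·x^3 + 2280·x^4 + 3240·x^5 + 1512·x^6 + 1296·x^7)·Dx + (244 + 1264·x + 4276·x^2 + 2940·x^3 + 4680·x^4 + 972·x^5 + 972·x^6)·Dx^2 + (-23 - 129·x + 93·x^2 + 308·x^3 + 570·x^4 + 810·x^5 + 378·x^6 + 324·x^7)·Dx^3  (order 3).
h: a_k = 8, 16, 30, 152, 404, 1164, 45562/15, 8128, …
ICs: h(0) = 8, h′(0) = 16, h′′(0) = 60.

f: a_k = 0, 6, 0, -4, 0, 4/5, 0, -8/105, …
g: a_k = 2, 2, 8, 14, 38, 80, 194, 434, …
h₀=f+g: left-lcm gives L₀, ord ≤ 3.
Differentiate: ansatz ord ≤ ord L₀ ⇒ L.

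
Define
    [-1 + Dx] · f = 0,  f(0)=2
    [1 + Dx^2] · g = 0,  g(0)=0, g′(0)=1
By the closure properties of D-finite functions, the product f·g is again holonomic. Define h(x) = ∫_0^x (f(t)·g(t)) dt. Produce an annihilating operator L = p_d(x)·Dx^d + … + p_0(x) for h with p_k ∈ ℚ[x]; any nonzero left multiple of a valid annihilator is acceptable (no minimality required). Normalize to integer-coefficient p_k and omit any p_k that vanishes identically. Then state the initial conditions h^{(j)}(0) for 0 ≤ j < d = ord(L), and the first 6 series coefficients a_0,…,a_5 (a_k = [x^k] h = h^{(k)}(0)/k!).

f: a_k = 2, 2, 1, 1/3, 1/12, 1/60, …
g: a_k = 0, 1, 0, -1/6, 0, 1/120, …
f·g: L₀ = L_f ⊗_s L_g, ord ≤ 1·2.
Integrate: L := L₀·Dx.
L = 2·Dx - 2·Dx^2 + Dx^3  (order 3).
h: a_k = 0, 0, 1, 2/3, 1/6, 0, …
ICs: h(0) = 0, h′(0) = 0, h′′(0) = 2.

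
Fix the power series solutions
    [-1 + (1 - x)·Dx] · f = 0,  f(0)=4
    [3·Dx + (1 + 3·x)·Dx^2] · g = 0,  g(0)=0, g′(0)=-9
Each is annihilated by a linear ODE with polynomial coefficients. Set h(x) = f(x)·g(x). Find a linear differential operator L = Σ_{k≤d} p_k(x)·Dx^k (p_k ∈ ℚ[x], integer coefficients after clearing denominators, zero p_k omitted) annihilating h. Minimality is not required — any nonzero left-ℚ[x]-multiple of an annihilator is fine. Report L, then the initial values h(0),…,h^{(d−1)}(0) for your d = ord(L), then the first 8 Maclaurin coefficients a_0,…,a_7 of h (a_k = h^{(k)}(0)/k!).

f: a_k = 4, 4, 4, 4, 4, 4, 4, 4, …
g: a_k = 0, -9, 27/2, -27, 243/4, -729/5, 729/2, -6561/7, …
L₀ := L_f ⊗_s L_g (sym. prod.), ord ≤ 2.
L = 3 + (-1 + 9·x)·Dx + (-1 - 2·x + 3·x^2)·Dx^2  (order 2).
h: a_k = 0, -36, 18, -90, 153, -2151/5, 5139/5, -95247/35, …
ICs: h(0) = 0, h′(0) = -36.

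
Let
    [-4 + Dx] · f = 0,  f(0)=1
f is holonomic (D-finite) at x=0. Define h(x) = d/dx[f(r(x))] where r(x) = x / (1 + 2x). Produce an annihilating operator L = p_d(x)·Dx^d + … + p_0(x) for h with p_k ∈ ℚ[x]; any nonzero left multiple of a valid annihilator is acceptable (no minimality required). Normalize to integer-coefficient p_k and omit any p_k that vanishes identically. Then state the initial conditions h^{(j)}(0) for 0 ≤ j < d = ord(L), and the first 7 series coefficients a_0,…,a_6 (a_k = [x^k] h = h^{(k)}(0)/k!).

L = -8·x + (-1 - 4·x - 4·x^2)·Dx  (order 1).
h: a_k = 4, 0, -16, 128/3, -64, 512/15, 1280/9, …
ICs: h(0) = 4.

f: a_k = 1, 4, 8, 32/3, 32/3, 128/15, 256/45, …
L₀ from L_f via x↦r, Dx↦r'^{-1}Dx.
h₀' ⇒ L via d/dx closure of L₀.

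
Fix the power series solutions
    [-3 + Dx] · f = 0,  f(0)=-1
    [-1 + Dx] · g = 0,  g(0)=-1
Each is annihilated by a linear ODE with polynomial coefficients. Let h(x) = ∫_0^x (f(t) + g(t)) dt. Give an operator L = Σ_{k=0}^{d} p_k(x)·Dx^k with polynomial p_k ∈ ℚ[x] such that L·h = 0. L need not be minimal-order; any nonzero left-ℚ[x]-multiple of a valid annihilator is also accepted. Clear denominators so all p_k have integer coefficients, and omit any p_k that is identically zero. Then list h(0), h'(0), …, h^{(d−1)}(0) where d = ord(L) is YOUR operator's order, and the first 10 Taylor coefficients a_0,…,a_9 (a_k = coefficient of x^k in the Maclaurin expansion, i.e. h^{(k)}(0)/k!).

f: a_k = -1, -3, -9/2, -9/2, -27/8, -81/40, -81/80, -243/560, -729/4480, -243/4480, …
g: a_k = -1, -1, -1/2, -1/6, -1/24, -1/120, -1/720, -1/5040, -1/40320, -1/362880, …
f+g: L₀ = lclm(L_f,L_g), ord ≤ 1+1.
h=∫h₀ ⇒ L = L₀·Dx.
L = 3·Dx - 4·Dx^2 + Dx^3  (order 3).
h: a_k = 0, -2, -2, -5/3, -7/6, -41/60, -61/180, -73/504, -547/10080, -3281/181440, …
ICs: h(0) = 0, h′(0) = -2, h′′(0) = -4.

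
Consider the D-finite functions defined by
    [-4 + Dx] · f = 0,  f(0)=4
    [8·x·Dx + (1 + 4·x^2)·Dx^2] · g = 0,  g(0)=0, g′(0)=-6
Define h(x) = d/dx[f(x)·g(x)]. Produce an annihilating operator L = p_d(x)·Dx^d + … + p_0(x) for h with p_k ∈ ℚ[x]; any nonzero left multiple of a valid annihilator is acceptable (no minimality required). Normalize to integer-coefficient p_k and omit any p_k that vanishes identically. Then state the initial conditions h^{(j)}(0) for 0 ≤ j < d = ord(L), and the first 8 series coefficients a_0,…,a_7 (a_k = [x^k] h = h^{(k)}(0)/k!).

f: a_k = 4, 16, 32, 128/3, 128/3, 512/15, 1024/45, 4096/315, …
g: a_k = 0, -6, 0, 8, 0, -96/5, 0, 384/7, …
f·g: L₀ = L_f ⊗_s L_g, ord ≤ 1·2.
Derive L from L₀ (diff closure).
L = (8 - 64·x + 224·x^2 - 256·x^3 + 256·x^4) + (-6 + 24·x - 88·x^2 + 96·x^3 - 128·x^4)·Dx + (1 - 2·x + 8·x^2 - 8·x^3 + 16·x^4)·Dx^2  (order 2).
h: a_k = -24, -192, -480, -512, -384, -1024, -6656/5, 212992/105, …
ICs: h(0) = -24, h′(0) = -192.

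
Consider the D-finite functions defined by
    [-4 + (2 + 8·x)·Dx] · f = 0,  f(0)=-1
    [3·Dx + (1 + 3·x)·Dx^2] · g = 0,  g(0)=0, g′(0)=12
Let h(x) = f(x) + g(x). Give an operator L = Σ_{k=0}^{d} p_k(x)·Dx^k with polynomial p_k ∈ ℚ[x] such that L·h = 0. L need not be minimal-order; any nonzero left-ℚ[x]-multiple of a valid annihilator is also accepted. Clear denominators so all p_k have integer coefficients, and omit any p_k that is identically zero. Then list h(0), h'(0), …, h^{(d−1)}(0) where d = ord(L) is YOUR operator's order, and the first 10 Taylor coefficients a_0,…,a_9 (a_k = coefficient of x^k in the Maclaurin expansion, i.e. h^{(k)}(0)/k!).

f: a_k = -1, -2, 2, -4, 10, -28, 84, -264, 858, -2860, …
g: a_k = 0, 12, -18, 36, -81, 972/5, -486, 8748/7, -6561/2, 8748, …
Sum ⇒ L₀ = lclm(L_f,L_g) in ℚ(x)⟨Dx⟩.
L = 36·x·Dx + (6 + 72·x + 180·x^2)·Dx^2 + (1 + 13·x + 54·x^2 + 72·x^3)·Dx^3  (order 3).
h: a_k = -1, 10, -16, 32, -71, 832/5, -402, 6900/7, -4845/2, 5888, …
ICs: h(0) = -1, h′(0) = 10, h′′(0) = -32.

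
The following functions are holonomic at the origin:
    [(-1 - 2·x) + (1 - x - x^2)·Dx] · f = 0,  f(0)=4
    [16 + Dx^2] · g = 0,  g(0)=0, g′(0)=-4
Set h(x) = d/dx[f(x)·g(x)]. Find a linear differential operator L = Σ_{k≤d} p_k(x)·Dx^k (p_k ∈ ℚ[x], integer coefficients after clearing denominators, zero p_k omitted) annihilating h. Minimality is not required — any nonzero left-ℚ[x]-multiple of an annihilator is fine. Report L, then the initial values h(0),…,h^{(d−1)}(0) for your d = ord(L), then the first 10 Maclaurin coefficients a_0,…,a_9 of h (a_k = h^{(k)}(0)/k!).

f: a_k = 4, 4, 8, 12, 20, 32, 52, 84, 136, 220, …
g: a_k = 0, -4, 0, 32/3, 0, -128/15, 0, 1024/315, 0, -2048/2835, …
f·g: L₀ = L_f ⊗_s L_g, ord ≤ 1·2.
h₀' ⇒ L via d/dx closure of L₀.
L = (54 - 256·x - 128·x^2 + 256·x^3 + 128·x^4) + (-13 - 10·x + 48·x^2 + 32·x^3)·Dx + (7 - 15·x - 7·x^2 + 16·x^3 + 8·x^4)·Dx^2  (order 2).
h: a_k = -16, -32, 32, -64/3, -144, -1024/5, -15728/45, -42368/63, -388064/315, -1252768/567, …
ICs: h(0) = -16, h′(0) = -32.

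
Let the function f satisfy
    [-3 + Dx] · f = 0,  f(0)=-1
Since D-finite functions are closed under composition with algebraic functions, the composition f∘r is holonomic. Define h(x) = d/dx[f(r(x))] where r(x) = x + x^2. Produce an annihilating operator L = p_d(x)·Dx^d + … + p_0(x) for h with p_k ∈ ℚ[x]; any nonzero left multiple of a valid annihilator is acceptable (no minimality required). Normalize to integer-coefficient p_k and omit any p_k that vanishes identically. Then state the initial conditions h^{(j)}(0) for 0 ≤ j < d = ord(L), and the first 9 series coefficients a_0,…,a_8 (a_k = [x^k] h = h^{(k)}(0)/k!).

f: a_k = -1, -3, -9/2, -9/2, -27/8, -81/40, -81/80, -243/560, -729/4480, …
f∘r: x↦r, Dx↦Dx/r' in L_f ⇒ L₀.
h₀' ⇒ L via d/dx closure of L₀.
L = (5 + 12·x + 12·x^2) + (-1 - 2·x)·Dx  (order 1).
h: a_k = -3, -15, -81/2, -171/2, -1161/8, -8613/40, -4509/16, -188217/560, -1646811/4480, …
ICs: h(0) = -3.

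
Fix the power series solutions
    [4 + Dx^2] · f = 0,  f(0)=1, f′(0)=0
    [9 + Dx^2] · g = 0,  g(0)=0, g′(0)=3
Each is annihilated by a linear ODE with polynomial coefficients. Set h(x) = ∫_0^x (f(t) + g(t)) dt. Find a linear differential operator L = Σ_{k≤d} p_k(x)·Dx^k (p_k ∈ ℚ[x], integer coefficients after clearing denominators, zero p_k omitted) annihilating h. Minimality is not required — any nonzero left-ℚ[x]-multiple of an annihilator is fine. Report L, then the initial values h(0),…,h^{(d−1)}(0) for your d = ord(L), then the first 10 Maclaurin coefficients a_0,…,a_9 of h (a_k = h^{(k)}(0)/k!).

f: a_k = 1, 0, -2, 0, 2/3, 0, -4/45, 0, 2/315, 0, …
g: a_k = 0, 3, 0, -9/2, 0, 81/40, 0, -243/560, 0, 243/4480, …
Weyl lclm of L_f,L_g ⇒ L₀ (ord ≤ 4).
h=∫h₀ ⇒ L = L₀·Dx.
L = 36·Dx + 13·Dx^3 + Dx^5  (order 5).
h: a_k = 0, 1, 3/2, -2/3, -9/8, 2/15, 27/80, -4/315, -243/4480, 2/2835, …
ICs: h(0) = 0, h′(0) = 1, h′′(0) = 3, h′′′(0) = -4, h′′′′(0) = -27.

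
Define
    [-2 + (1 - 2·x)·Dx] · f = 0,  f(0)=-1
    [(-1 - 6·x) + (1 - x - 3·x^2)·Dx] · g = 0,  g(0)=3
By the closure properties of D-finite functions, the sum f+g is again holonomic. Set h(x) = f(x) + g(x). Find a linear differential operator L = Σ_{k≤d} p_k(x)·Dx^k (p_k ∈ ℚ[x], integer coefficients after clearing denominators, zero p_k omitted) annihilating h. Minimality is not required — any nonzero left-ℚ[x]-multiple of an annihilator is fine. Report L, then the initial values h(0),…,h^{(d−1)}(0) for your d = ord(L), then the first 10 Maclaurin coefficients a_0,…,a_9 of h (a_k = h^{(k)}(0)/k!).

L = (8 - 36·x + 108·x^2 - 72·x^3) + (-2·x - 54·x^2 + 192·x^3 - 144·x^4)·Dx + (-1 + 9·x - 23·x^2 + 6·x^3 + 42·x^4 - 36·x^5)·Dx^2  (order 2).
h: a_k = 2, 1, 8, 13, 41, 88, 227, 523, 1268, 2965, …
ICs: h(0) = 2, h′(0) = 1.

f: a_k = -1, -2, -4, -8, -16, -32, -64, -128, -256, -512, …
g: a_k = 3, 3, 12, 21, 57, 120, 291, 651, 1524, 3477, …
Sum ⇒ L₀ = lclm(L_f,L_g) in ℚ(x)⟨Dx⟩.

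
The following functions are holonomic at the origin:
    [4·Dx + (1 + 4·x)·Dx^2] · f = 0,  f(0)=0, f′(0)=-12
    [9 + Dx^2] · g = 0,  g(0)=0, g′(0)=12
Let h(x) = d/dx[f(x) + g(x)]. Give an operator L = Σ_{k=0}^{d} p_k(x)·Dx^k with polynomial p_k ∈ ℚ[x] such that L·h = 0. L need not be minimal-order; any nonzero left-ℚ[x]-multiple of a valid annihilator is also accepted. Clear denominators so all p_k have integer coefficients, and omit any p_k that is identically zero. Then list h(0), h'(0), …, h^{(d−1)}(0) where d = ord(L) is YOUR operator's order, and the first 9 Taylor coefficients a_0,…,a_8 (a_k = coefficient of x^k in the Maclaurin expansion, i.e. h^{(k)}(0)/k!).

f: a_k = 0, -12, 24, -64, 192, -3072/5, 2048, -49152/7, 24576, …
g: a_k = 0, 12, 0, -18, 0, 81/10, 0, -243/140, 0, …
Sum ⇒ L₀ = lclm(L_f,L_g) in ℚ(x)⟨Dx⟩.
h₀' ⇒ L via d/dx closure of L₀.
L = (3780 + 2592·x + 5184·x^2) + (369 + 2124·x + 3888·x^2 + 5184·x^3)·Dx + (420 + 288·x + 576·x^2)·Dx^2 + (41 + 236·x + 432·x^2 + 576·x^3)·Dx^3  (order 3).
h: a_k = 0, 48, -246, 768, -6063/2, 12288, -983283/20, 196608, -880801653/1120, …
ICs: h(0) = 0, h′(0) = 48, h′′(0) = -492.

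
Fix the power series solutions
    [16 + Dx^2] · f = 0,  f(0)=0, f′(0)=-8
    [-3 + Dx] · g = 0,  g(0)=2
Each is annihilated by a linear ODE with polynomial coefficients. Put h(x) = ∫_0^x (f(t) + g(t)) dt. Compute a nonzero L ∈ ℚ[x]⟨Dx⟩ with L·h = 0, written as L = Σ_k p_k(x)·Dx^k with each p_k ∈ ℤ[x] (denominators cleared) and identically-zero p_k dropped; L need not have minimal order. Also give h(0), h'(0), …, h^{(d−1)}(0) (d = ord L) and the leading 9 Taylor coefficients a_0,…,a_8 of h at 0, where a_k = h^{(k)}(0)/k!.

L = -48·Dx + 16·Dx^2 - 3·Dx^3 + Dx^4  (order 4).
h: a_k = 0, 2, -1, 3, 91/12, 27/20, -781/360, 81/280, 2653/2880, …
ICs: h(0) = 0, h′(0) = 2, h′′(0) = -2, h′′′(0) = 18.

f: a_k = 0, -8, 0, 64/3, 0, -256/15, 0, 2048/315, 0, …
g: a_k = 2, 6, 9, 9, 27/4, 81/20, 81/40, 243/280, 729/2240, …
h₀=f+g: left-lcm gives L₀, ord ≤ 3.
h=∫h₀ ⇒ L = L₀·Dx.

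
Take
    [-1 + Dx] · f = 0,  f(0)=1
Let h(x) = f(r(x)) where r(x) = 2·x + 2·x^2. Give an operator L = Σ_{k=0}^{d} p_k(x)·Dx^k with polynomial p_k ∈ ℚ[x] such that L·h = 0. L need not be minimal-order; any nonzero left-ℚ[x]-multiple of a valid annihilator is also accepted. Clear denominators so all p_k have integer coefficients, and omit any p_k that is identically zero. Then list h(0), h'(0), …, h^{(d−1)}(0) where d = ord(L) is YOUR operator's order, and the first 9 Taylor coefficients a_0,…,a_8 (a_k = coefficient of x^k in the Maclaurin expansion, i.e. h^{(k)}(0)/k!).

f: a_k = 1, 1, 1/2, 1/6, 1/24, 1/120, 1/720, 1/5040, 1/40320, …
L₀ from L_f via x↦r, Dx↦r'^{-1}Dx.
L = (-2 - 4·x) + Dx  (order 1).
h: a_k = 1, 2, 4, 16/3, 20/3, 104/15, 304/45, 1856/315, 1528/315, …
ICs: h(0) = 1.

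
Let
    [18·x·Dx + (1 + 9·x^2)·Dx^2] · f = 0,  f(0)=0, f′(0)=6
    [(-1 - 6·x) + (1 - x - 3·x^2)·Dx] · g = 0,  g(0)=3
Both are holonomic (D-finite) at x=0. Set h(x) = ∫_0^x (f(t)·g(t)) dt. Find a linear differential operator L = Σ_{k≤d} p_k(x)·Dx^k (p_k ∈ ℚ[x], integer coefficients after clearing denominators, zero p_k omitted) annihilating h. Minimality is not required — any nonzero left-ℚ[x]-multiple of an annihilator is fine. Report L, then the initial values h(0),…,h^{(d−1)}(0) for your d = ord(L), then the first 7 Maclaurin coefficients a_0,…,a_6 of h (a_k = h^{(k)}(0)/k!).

f: a_k = 0, 6, 0, -18, 0, 486/5, 0, …
g: a_k = 3, 3, 12, 21, 57, 120, 291, …
h₀=f·g: eliminate ⇒ L₀, order ≤ 2·1.
h=∫₀ˣh₀: take L = L₀·Dx.
L = (6 + 18·x + 162·x^2)·Dx + (2 - 6·x + 36·x^2 + 162·x^3)·Dx^2 + (-1 + x - 6·x^2 + 9·x^3 + 27·x^4)·Dx^3  (order 3).
h: a_k = 0, 0, 9, 6, 9/2, 72/5, 348/5, …
ICs: h(0) = 0, h′(0) = 0, h′′(0) = 18.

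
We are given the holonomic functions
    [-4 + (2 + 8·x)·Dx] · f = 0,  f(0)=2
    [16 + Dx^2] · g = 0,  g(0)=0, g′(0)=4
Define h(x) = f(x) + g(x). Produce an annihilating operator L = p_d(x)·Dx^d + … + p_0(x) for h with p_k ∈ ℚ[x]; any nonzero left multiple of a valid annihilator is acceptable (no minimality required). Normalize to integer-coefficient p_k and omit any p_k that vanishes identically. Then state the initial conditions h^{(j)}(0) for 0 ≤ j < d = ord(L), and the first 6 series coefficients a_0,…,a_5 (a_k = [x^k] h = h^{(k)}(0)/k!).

f: a_k = 2, 4, -4, 8, -20, 56, …
g: a_k = 0, 4, 0, -32/3, 0, 128/15, …
f+g: L₀ = lclm(L_f,L_g), ord ≤ 1+2.
L = (-224 - 1024·x - 2048·x^2) + (48 + 704·x + 3072·x^2 + 4096·x^3)·Dx + (-14 - 64·x - 128·x^2)·Dx^2 + (3 + 44·x + 192·x^2 + 256·x^3)·Dx^3  (order 3).
h: a_k = 2, 8, -4, -8/3, -20, 968/15, …
ICs: h(0) = 2, h′(0) = 8, h′′(0) = -8.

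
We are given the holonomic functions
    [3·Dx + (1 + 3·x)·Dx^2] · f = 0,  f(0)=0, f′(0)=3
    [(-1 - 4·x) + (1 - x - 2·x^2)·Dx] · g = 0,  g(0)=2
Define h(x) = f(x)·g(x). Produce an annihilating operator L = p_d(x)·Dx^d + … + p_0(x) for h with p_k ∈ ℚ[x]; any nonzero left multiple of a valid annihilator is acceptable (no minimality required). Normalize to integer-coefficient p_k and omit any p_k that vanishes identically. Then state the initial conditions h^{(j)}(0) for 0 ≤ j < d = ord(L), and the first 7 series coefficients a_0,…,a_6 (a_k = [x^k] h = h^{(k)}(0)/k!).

f: a_k = 0, 3, -9/2, 9, -81/4, 243/5, -243/2, …
g: a_k = 2, 2, 6, 10, 22, 42, 86, …
L₀ := L_f ⊗_s L_g (sym. prod.), ord ≤ 2.
L = (7 + 24·x) + (-1 + 17·x + 30·x^2)·Dx + (-1 - 2·x + 5·x^2 + 6·x^3)·Dx^2  (order 2).
h: a_k = 0, 6, -3, 27, -39/2, 1317/10, -1503/10, …
ICs: h(0) = 0, h′(0) = 6.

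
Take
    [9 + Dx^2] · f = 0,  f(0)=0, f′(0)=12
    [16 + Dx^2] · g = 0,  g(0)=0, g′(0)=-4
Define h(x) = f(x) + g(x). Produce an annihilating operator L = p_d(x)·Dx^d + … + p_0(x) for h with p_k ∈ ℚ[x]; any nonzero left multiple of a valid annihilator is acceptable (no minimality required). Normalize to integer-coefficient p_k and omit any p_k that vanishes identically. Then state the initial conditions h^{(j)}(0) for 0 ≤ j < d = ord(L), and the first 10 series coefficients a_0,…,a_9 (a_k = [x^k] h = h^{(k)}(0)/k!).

f: a_k = 0, 12, 0, -18, 0, 81/10, 0, -243/140, 0, 243/1120, …
g: a_k = 0, -4, 0, 32/3, 0, -128/15, 0, 1024/315, 0, -2048/2835, …
h₀=f+g: left-lcm gives L₀, ord ≤ 4.
L = 144 + 25·Dx^2 + Dx^4  (order 4).
h: a_k = 0, 8, 0, -22/3, 0, -13/30, 0, 1909/1260, 0, -45853/90720, …
ICs: h(0) = 0, h′(0) = 8, h′′(0) = 0, h′′′(0) = -44.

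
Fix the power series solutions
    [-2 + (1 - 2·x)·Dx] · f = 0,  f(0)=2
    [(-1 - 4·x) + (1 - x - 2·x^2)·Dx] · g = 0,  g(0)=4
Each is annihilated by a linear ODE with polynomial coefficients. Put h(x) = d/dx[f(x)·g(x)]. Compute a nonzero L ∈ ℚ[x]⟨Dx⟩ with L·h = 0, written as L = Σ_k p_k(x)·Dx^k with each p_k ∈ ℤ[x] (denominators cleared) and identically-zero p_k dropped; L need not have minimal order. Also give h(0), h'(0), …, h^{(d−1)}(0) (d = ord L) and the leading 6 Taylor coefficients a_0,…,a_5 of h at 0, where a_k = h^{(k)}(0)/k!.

L = (6 + 16·x + 16·x^2) + (-1 - x + 4·x^2 + 4·x^3)·Dx  (order 1).
h: a_k = 24, 144, 552, 1824, 5400, 15024, …
ICs: h(0) = 24.

f: a_k = 2, 4, 8, 16, 32, 64, …
g: a_k = 4, 4, 12, 20, 44, 84, …
Product ⇒ symmetric product L₀, ord ≤ 1.
h₀' ⇒ L via d/dx closure of L₀.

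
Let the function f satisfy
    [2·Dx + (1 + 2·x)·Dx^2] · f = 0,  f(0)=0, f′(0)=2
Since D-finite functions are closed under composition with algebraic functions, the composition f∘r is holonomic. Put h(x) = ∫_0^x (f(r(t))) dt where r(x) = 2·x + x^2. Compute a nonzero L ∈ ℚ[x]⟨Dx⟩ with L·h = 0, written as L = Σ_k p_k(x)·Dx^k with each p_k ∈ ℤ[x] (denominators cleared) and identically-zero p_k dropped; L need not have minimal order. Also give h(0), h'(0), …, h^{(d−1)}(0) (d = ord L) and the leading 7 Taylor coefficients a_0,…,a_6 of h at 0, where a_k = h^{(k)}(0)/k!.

L = (3 + 4·x + 2·x^2)·Dx^2 + (1 + 5·x + 6·x^2 + 2·x^3)·Dx^3  (order 3).
h: a_k = 0, 0, 2, -2, 10/3, -34/5, 232/15, …
ICs: h(0) = 0, h′(0) = 0, h′′(0) = 4.

f: a_k = 0, 2, -2, 8/3, -4, 32/5, -32/3, …
f∘r: x↦r, Dx↦Dx/r' in L_f ⇒ L₀.
h=∫₀ˣh₀: take L = L₀·Dx.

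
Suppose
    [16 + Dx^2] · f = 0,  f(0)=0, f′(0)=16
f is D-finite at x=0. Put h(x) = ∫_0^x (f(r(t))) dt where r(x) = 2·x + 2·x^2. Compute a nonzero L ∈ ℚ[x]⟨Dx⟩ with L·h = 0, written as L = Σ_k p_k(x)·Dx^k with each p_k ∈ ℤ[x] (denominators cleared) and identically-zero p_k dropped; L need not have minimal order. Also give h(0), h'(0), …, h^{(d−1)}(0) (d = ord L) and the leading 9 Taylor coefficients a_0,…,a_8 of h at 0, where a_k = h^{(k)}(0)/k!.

f: a_k = 0, 16, 0, -128/3, 0, 512/15, 0, -4096/315, 0, …
L₀ from L_f via x↦r, Dx↦r'^{-1}Dx.
Integrate: L := L₀·Dx.
L = (64 + 384·x + 768·x^2 + 512·x^3)·Dx - 2·Dx^2 + (1 + 2·x)·Dx^3  (order 3).
h: a_k = 0, 0, 16, 32/3, -256/3, -1024/5, 512/45, 5120/7, 364544/315, …
ICs: h(0) = 0, h′(0) = 0, h′′(0) = 32.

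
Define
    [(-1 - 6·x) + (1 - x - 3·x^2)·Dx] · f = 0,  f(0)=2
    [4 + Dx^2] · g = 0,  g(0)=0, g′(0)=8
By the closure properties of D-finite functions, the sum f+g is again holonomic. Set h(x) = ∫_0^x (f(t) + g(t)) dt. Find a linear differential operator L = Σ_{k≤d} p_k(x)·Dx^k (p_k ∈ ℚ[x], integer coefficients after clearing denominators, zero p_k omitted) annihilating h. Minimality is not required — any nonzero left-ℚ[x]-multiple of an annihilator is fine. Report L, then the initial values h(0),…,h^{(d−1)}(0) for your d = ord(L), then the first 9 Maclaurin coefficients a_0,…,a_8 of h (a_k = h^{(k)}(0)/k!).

L = (92 + 608·x + 512·x^2 + 1104·x^3 + 360·x^4 + 432·x^5)·Dx + (-24 + 4·x + 24·x^2 + 80·x^3 + 180·x^4 + 216·x^5 + 216·x^6)·Dx^2 + (23 + 152·x + 128·x^2 + 276·x^3 + 90·x^4 + 108·x^5)·Dx^3 + (-6 + x + 6·x^2 + 20·x^3 + 45·x^4 + 54·x^5 + 54·x^6)·Dx^4  (order 4).
h: a_k = 0, 2, 5, 8/3, 13/6, 38/5, 608/45, 194/7, 68339/1260, …
ICs: h(0) = 0, h′(0) = 2, h′′(0) = 10, h′′′(0) = 16.

f: a_k = 2, 2, 8, 14, 38, 80, 194, 434, 1016, …
g: a_k = 0, 8, 0, -16/3, 0, 16/15, 0, -32/315, 0, …
Weyl lclm of L_f,L_g ⇒ L₀ (ord ≤ 3).
h=∫h₀ ⇒ L = L₀·Dx.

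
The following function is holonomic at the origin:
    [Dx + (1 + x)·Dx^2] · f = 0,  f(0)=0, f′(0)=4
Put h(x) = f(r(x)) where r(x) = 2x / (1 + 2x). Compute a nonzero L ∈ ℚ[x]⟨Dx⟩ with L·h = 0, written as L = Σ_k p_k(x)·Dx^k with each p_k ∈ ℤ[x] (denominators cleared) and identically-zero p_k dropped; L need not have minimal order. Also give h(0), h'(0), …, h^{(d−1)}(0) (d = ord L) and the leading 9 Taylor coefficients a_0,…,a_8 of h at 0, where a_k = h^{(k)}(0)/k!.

L = (6 + 16·x)·Dx + (1 + 6·x + 8·x^2)·Dx^2  (order 2).
h: a_k = 0, 8, -24, 224/3, -240, 3968/5, -2688, 65024/7, -32640, …
ICs: h(0) = 0, h′(0) = 8.

f: a_k = 0, 4, -2, 4/3, -1, 4/5, -2/3, 4/7, -1/2, …
L₀ from L_f via x↦r, Dx↦r'^{-1}Dx.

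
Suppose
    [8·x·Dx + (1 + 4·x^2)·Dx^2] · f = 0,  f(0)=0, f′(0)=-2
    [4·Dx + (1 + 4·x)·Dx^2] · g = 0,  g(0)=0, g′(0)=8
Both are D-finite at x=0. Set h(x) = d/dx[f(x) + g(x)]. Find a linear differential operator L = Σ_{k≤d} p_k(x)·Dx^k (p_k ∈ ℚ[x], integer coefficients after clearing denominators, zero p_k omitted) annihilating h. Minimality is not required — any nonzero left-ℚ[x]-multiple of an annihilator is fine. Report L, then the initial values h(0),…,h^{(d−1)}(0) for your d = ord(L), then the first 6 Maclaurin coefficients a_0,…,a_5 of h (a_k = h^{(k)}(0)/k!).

L = (-8 - 96·x + 96·x^2 + 128·x^3) + (-10 - 16·x - 72·x^2 + 192·x^3 + 256·x^4)·Dx + (-1 - 2·x + 8·x^2 + 8·x^3 + 48·x^4 + 64·x^5)·Dx^2  (order 2).
h: a_k = 6, -32, 136, -512, 2016, -8192, …
ICs: h(0) = 6, h′(0) = -32.

f: a_k = 0, -2, 0, 8/3, 0, -32/5, …
g: a_k = 0, 8, -16, 128/3, -128, 2048/5, …
Weyl lclm of L_f,L_g ⇒ L₀ (ord ≤ 4).
Derive L from L₀ (diff closure).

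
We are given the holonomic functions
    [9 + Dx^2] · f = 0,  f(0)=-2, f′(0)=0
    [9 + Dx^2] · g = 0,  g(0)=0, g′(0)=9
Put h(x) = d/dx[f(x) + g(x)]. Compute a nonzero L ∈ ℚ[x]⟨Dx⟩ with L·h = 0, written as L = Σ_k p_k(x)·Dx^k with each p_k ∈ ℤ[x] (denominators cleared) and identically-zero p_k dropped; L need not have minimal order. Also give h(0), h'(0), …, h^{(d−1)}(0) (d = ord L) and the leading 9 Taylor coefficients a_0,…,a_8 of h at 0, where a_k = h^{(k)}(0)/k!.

L = 9 + Dx^2  (order 2).
h: a_k = 9, 18, -81/2, -27, 243/8, 243/20, -729/80, -729/280, 6561/4480, …
ICs: h(0) = 9, h′(0) = 18.

f: a_k = -2, 0, 9, 0, -27/4, 0, 81/40, 0, -729/2240, …
g: a_k = 0, 9, 0, -27/2, 0, 243/40, 0, -729/560, 0, …
L₀ := lclm(L_f,L_g); ord L₀ ≤ 2+2.
h=h₀': d/dx-closure on L₀ ⇒ L.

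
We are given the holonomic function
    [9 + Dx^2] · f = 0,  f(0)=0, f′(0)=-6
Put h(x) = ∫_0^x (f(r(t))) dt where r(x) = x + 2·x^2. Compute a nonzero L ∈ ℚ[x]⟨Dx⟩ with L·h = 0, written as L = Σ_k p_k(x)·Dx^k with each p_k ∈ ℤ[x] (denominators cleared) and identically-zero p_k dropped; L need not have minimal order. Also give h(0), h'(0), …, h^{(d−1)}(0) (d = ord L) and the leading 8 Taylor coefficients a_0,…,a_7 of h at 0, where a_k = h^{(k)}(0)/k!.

f: a_k = 0, -6, 0, 9, 0, -81/20, 0, 243/280, …
Change of var in L_f (x↦r) gives L₀.
Integrate: L := L₀·Dx.
L = (9 + 108·x + 432·x^2 + 576·x^3)·Dx - 4·Dx^2 + (1 + 4·x)·Dx^3  (order 3).
h: a_k = 0, 0, -3, -4, 9/4, 54/5, 693/40, 9/2, …
ICs: h(0) = 0, h′(0) = 0, h′′(0) = -6.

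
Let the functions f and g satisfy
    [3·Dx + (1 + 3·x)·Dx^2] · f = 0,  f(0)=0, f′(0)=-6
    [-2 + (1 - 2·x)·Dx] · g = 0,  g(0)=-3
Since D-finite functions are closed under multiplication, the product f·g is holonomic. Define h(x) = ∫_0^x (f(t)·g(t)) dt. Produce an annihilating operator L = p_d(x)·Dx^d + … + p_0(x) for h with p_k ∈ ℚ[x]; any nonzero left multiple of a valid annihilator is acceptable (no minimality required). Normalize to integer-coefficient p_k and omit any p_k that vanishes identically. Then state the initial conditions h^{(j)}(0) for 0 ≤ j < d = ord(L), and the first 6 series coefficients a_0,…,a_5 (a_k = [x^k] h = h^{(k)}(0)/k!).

f: a_k = 0, -6, 9, -18, 81/2, -486/5, …
g: a_k = -3, -6, -12, -24, -48, -96, …
Sym-product of L_f,L_g gives L₀ (≤ ord 2).
h=∫₀ˣh₀: take L = L₀·Dx.
L = 6·Dx + (1 + 18·x)·Dx^2 + (-1 - x + 6·x^2)·Dx^3  (order 3).
h: a_k = 0, 0, 9, 3, 18, 9/2, …
ICs: h(0) = 0, h′(0) = 0, h′′(0) = 18.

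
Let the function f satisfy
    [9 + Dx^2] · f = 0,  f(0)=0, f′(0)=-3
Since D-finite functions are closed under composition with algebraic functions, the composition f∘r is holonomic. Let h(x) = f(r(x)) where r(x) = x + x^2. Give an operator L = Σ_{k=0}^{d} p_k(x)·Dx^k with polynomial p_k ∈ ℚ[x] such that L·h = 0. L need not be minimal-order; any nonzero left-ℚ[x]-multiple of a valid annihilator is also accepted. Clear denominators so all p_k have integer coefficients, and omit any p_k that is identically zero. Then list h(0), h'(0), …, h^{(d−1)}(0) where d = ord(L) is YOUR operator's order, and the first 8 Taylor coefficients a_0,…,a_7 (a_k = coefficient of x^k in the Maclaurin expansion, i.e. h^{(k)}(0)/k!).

L = (9 + 54·x + 108·x^2 + 72·x^3) - 2·Dx + (1 + 2·x)·Dx^2  (order 2).
h: a_k = 0, -3, -3, 9/2, 27/2, 459/40, -45/8, -11097/560, …
ICs: h(0) = 0, h′(0) = -3.

f: a_k = 0, -3, 0, 9/2, 0, -81/40, 0, 243/560, …
Change of var in L_f (x↦r) gives L₀.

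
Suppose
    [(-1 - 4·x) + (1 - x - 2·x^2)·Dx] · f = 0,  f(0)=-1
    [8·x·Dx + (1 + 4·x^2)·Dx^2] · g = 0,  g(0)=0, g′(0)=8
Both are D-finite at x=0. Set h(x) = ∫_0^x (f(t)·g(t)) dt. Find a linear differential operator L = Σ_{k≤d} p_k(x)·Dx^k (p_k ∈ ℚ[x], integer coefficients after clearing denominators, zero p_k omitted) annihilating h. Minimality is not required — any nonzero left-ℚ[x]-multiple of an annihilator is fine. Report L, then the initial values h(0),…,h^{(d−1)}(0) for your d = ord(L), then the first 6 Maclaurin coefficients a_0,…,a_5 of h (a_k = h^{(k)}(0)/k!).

f: a_k = -1, -1, -3, -5, -11, -21, …
g: a_k = 0, 8, 0, -32/3, 0, 128/5, …
Product ⇒ symmetric product L₀, ord ≤ 2.
∫: right-multiply L₀ by Dx.
L = (4 + 8·x + 48·x^2)·Dx + (2 + 16·x^2 + 48·x^3)·Dx^2 + (-1 + x - 2·x^2 + 4·x^3 + 8·x^4)·Dx^3  (order 3).
h: a_k = 0, 0, -4, -8/3, -10/3, -88/15, …
ICs: h(0) = 0, h′(0) = 0, h′′(0) = -8.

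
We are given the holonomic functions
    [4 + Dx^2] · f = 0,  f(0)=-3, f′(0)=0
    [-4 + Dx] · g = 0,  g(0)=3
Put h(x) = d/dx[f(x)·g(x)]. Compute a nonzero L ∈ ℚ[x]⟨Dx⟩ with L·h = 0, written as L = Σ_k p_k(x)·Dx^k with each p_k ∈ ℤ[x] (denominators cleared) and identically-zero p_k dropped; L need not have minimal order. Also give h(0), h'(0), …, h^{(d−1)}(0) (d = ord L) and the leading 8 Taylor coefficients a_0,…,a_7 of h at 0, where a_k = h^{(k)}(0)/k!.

L = 20 - 8·Dx + Dx^2  (order 2).
h: a_k = -36, -108, -72, 168, 456, 2808/5, 2224/5, 8432/35, …
ICs: h(0) = -36, h′(0) = -108.

f: a_k = -3, 0, 6, 0, -2, 0, 4/15, 0, …
g: a_k = 3, 12, 24, 32, 32, 128/5, 256/15, 1024/105, …
f·g: L₀ = L_f ⊗_s L_g, ord ≤ 2·1.
h₀' ⇒ L via d/dx closure of L₀.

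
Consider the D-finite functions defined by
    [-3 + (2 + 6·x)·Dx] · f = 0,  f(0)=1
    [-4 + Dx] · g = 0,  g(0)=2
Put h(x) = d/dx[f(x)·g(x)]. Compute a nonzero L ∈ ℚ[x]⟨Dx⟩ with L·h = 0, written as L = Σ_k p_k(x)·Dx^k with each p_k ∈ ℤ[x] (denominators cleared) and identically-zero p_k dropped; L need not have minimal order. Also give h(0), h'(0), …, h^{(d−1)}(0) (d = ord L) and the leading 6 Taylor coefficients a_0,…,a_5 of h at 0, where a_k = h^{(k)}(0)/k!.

f: a_k = 1, 3/2, -9/8, 27/16, -405/128, 1701/256, …
g: a_k = 2, 8, 16, 64/3, 64/3, 256/15, …
h₀=f·g: eliminate ⇒ L₀, order ≤ 1·1.
Differentiate: ansatz ord ≤ ord L₀ ⇒ L.
L = (103 + 528·x + 576·x^2) + (-22 - 114·x - 144·x^2)·Dx  (order 1).
h: a_k = 11, 103/2, 953/8, 8161/48, 76883/384, 497863/3840, …
ICs: h(0) = 11.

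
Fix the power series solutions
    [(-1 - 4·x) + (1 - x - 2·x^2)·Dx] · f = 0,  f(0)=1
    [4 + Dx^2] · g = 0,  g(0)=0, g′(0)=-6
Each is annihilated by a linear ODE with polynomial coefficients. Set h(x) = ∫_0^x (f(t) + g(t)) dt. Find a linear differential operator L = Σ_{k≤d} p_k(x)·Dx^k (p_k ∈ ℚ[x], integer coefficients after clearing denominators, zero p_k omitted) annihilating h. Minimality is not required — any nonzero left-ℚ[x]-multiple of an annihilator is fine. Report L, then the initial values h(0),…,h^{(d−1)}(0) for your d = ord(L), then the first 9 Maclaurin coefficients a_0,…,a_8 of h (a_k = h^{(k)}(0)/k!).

f: a_k = 1, 1, 3, 5, 11, 21, 43, 85, 171, …
g: a_k = 0, -6, 0, 4, 0, -4/5, 0, 8/105, 0, …
h₀=f+g: left-lcm gives L₀, ord ≤ 3.
∫: right-multiply L₀ by Dx.
L = (68 + 304·x + 200·x^2 + 320·x^3 + 160·x^4 + 128·x^5)·Dx + (-20 + 12·x + 24·x^2 + 8·x^3 + 48·x^4 + 96·x^5 + 64·x^6)·Dx^2 + (17 + 76·x + 50·x^2 + 80·x^3 + 40·x^4 + 32·x^5)·Dx^3 + (-5 + 3·x + 6·x^2 + 2·x^3 + 12·x^4 + 24·x^5 + 16·x^6)·Dx^4  (order 4).
h: a_k = 0, 1, -5/2, 1, 9/4, 11/5, 101/30, 43/7, 8933/840, …
ICs: h(0) = 0, h′(0) = 1, h′′(0) = -5, h′′′(0) = 6.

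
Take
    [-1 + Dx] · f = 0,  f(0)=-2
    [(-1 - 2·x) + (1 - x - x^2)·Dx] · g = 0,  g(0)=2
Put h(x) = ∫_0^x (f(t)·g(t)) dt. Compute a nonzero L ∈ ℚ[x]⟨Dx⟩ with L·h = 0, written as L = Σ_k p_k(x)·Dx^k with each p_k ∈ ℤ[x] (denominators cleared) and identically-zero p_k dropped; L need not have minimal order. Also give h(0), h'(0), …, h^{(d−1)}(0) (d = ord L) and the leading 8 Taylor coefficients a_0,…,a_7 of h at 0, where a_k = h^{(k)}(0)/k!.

f: a_k = -2, -2, -1, -1/3, -1/12, -1/60, -1/360, -1/2520, …
g: a_k = 2, 2, 4, 6, 10, 16, 26, 42, …
f·g: L₀ = L_f ⊗_s L_g, ord ≤ 1·1.
h=∫₀ˣh₀: take L = L₀·Dx.
L = (2 + x - x^2)·Dx + (-1 + x + x^2)·Dx^2  (order 2).
h: a_k = 0, -4, -4, -14/3, -17/3, -221/30, -893/90, -17347/1260, …
ICs: h(0) = 0, h′(0) = -4.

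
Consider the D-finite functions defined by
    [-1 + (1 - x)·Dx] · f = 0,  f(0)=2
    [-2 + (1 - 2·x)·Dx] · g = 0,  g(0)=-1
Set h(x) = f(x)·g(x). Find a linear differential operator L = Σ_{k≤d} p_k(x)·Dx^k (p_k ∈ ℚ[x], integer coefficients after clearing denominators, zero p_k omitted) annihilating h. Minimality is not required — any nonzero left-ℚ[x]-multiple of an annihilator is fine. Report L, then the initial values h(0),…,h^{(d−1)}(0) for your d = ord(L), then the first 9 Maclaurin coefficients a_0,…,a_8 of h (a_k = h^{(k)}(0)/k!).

L = (-3 + 4·x) + (1 - 3·x + 2·x^2)·Dx  (order 1).
h: a_k = -2, -6, -14, -30, -62, -126, -254, -510, -1022, …
ICs: h(0) = -2.

f: a_k = 2, 2, 2, 2, 2, 2, 2, 2, 2, …
g: a_k = -1, -2, -4, -8, -16, -32, -64, -128, -256, …
h₀=f·g: eliminate ⇒ L₀, order ≤ 1·1.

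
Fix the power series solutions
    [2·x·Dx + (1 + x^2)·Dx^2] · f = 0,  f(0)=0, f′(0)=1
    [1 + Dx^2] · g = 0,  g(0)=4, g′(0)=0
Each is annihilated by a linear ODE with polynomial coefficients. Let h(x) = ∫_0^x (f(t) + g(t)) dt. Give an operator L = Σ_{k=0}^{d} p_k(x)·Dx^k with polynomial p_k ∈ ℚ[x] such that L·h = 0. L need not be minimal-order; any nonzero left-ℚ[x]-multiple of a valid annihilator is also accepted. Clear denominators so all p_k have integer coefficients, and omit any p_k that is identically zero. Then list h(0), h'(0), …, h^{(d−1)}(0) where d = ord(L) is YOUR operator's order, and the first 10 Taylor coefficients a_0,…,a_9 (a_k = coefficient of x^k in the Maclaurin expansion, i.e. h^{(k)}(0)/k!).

L = (-22·x + 28·x^3 + 2·x^5)·Dx^2 + (-1 + 7·x^2 + 9·x^4 + x^6)·Dx^3 + (-22·x + 28·x^3 + 2·x^5)·Dx^4 + (-1 + 7·x^2 + 9·x^4 + x^6)·Dx^5  (order 5).
h: a_k = 0, 4, 1/2, -2/3, -1/12, 1/30, 1/30, -1/1260, -1/56, 1/90720, …
ICs: h(0) = 0, h′(0) = 4, h′′(0) = 1, h′′′(0) = -4, h′′′′(0) = -2.

f: a_k = 0, 1, 0, -1/3, 0, 1/5, 0, -1/7, 0, 1/9, …
g: a_k = 4, 0, -2, 0, 1/6, 0, -1/180, 0, 1/10080, 0, …
h₀=f+g: left-lcm gives L₀, ord ≤ 4.
h=∫₀ˣh₀: take L = L₀·Dx.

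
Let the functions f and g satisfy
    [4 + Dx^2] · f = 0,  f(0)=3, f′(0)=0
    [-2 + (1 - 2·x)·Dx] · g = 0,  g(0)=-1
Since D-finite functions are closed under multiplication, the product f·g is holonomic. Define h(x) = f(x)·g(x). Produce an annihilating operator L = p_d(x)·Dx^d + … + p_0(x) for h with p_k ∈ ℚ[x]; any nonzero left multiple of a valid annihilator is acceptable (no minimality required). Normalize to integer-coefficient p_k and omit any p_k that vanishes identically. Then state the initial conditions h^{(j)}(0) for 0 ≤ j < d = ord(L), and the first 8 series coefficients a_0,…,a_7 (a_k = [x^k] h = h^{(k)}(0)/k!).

f: a_k = 3, 0, -6, 0, 2, 0, -4/15, 0, …
g: a_k = -1, -2, -4, -8, -16, -32, -64, -128, …
L₀ := L_f ⊗_s L_g (sym. prod.), ord ≤ 2.
L = (-4 + 8·x) + 4·Dx + (-1 + 2·x)·Dx^2  (order 2).
h: a_k = -3, -6, -6, -12, -26, -52, -1556/15, -3112/15, …
ICs: h(0) = -3, h′(0) = -6.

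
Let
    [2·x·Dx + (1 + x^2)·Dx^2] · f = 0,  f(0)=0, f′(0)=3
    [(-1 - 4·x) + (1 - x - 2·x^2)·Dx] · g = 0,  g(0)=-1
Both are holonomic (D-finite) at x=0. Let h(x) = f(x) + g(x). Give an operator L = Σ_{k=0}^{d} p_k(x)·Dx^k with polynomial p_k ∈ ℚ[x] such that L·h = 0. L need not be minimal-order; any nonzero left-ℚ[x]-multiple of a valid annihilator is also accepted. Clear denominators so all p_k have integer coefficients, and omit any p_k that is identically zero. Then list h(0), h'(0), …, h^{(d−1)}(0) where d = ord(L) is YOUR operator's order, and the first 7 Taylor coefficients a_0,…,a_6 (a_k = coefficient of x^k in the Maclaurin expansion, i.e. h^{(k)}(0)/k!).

L = (6 - 24·x - 162·x^2 - 240·x^3 - 384·x^4 - 48·x^6)·Dx + (-16 - 74·x - 88·x^2 - 226·x^3 - 212·x^4 - 304·x^5 - 12·x^6 - 48·x^7)·Dx^2 + (3 + 4·x + 8·x^2 - 28·x^3 - 27·x^4 - 36·x^5 - 40·x^6 - 4·x^7 - 8·x^8)·Dx^3  (order 3).
h: a_k = -1, 2, -3, -6, -11, -102/5, -43, …
ICs: h(0) = -1, h′(0) = 2, h′′(0) = -6.

f: a_k = 0, 3, 0, -1, 0, 3/5, 0, …
g: a_k = -1, -1, -3, -5, -11, -21, -43, …
Weyl lclm of L_f,L_g ⇒ L₀ (ord ≤ 3).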